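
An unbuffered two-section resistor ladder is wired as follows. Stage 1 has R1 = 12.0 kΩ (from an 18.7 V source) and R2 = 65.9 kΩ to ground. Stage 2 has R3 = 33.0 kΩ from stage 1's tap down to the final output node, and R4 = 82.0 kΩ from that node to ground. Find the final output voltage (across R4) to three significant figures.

V_out ≈ 10.4 V

Stage 2 presents R3+R4 = 115.0 kΩ as a load on stage 1's tap.
Stage 1's lower leg becomes R2‖(R3+R4) = 41.89 kΩ, so V_mid = 18.7 × 41.89/53.89 = 14.54 V.
Stage 2 is itself unloaded: V_out = V_mid × R4/(R3+R4) = 14.54 × 82.0/115.0 = 10.4 V.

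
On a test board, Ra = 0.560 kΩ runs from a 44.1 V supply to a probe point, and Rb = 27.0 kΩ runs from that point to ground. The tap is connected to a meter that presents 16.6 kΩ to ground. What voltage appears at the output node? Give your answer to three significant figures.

V_out ≈ 41.8 V

The load sits in parallel with Rb: Rb‖R_L = (27000 × 16600) / (27000 + 16600) = 10280 Ω.
V_out = 44.1 × 10280 / (560 + 10280) = 44.1 × 10280/10840 = 41.8 V.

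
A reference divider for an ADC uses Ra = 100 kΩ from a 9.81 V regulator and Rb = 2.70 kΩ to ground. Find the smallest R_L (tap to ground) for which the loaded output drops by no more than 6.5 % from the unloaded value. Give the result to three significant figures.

R_L(min) ≈ 37.8 kΩ

Output resistance R_th = Ra‖Rb = (100 × 2.70)/102.7 = 2.629 kΩ.
The fractional drop is R_th/(R_th + R_L); requiring this ≤ 0.0650 gives R_L ≥ R_th(1/0.0650 − 1) = 2.629 × 14.38 = 37.8 kΩ.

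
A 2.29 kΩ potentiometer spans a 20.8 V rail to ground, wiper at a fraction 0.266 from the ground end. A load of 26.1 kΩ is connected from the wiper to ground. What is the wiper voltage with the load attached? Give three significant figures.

The wiper splits the pot into (1−α)R = 1681 Ω above and αR = 609.1 Ω below.
Lower section ‖ load = 595.2 Ω.
V_wiper = 20.8 × 595.2/(1681 + 595.2) = 5.44 V.

V ≈ 5.44 V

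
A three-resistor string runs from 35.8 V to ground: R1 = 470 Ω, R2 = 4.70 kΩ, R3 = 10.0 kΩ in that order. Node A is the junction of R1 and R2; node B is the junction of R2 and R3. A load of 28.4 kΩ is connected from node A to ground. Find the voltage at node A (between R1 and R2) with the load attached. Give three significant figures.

V ≈ 34.1 V

Below node A the series string R2+R3 = 14700 Ω sits in parallel with the 28400 Ω load: 9686 Ω.
V_A = 35.8 × 9686/(470 + 9686) = 34.1 V.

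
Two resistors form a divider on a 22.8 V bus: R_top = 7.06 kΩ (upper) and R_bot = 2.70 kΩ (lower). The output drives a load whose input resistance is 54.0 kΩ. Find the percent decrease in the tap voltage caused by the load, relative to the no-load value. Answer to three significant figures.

The divider's output (Thévenin) resistance is R_top‖R_bot = 1.953 kΩ.
Fractional drop under load = R_th/(R_th + R_L) = 1.953 / (1.953 + 54.0) = 0.03491.
So the output falls by 3.49 %.

3.49 %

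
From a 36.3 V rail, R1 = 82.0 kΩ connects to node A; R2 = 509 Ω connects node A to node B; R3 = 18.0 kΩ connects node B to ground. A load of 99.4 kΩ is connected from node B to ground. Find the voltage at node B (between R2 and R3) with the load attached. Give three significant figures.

V ≈ 5.66 V

At node B, R3 is in parallel with the load: R3‖R_L = 15240 Ω.
Below node A the resistance is R2 + (R3‖R_L) = 15750 Ω, so V_A = 36.3 × 15750/97750 = 5.849 V.
Then V_B = V_A × (R3‖R_L)/(R2 + R3‖R_L) = 5.849 × 15240/15750 = 5.66 V.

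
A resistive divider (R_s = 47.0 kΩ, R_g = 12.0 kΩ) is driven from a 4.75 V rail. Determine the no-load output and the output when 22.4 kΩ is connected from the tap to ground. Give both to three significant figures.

Unloaded: 0.966 V; loaded: 0.677 V

Open-circuit: V = 4.75 × 12.0/(47.0 + 12.0) = 0.966 V.
With the load, R_g becomes R_g‖R_L = 7.814 kΩ, so V = 4.75 × 7.814/54.81 = 0.677 V.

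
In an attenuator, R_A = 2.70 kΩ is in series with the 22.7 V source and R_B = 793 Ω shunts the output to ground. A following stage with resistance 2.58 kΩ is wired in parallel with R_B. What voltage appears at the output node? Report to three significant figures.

The load sits in parallel with R_B: R_B‖R_L = (793 × 2580) / (793 + 2580) = 606.6 Ω.
V_out = 22.7 × 606.6 / (2700 + 606.6) = 22.7 × 606.6/3307 = 4.16 V.

V_out ≈ 4.16 V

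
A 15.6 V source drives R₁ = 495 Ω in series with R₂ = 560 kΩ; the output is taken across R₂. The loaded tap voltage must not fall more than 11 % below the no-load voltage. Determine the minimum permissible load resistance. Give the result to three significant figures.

R_L(min) ≈ 4.00 kΩ

Output resistance R_th = R₁‖R₂ = (495 × 560000)/560500 = 494.6 Ω.
The fractional drop is R_th/(R_th + R_L); requiring this ≤ 0.110 gives R_L ≥ R_th(1/0.110 − 1) = 494.6 × 8.091 = 4.00 kΩ.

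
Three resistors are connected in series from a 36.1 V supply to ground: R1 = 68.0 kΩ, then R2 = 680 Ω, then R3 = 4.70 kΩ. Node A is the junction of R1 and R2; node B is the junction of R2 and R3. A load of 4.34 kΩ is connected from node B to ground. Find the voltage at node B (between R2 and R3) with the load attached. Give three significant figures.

V ≈ 1.15 V

At node B, R3 is in parallel with the load: R3‖R_L = 2256 Ω.
Below node A the resistance is R2 + (R3‖R_L) = 2936 Ω, so V_A = 36.1 × 2936/70940 = 1.494 V.
Then V_B = V_A × (R3‖R_L)/(R2 + R3‖R_L) = 1.494 × 2256/2936 = 1.15 V.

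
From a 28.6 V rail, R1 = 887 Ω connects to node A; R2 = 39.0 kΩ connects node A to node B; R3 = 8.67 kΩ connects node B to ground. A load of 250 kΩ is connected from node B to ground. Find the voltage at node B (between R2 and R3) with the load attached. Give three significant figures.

V ≈ 4.97 V

At node B, R3 is in parallel with the load: R3‖R_L = 8379 Ω.
Below node A the resistance is R2 + (R3‖R_L) = 47380 Ω, so V_A = 28.6 × 47380/48270 = 28.07 V.
Then V_B = V_A × (R3‖R_L)/(R2 + R3‖R_L) = 28.07 × 8379/47380 = 4.97 V.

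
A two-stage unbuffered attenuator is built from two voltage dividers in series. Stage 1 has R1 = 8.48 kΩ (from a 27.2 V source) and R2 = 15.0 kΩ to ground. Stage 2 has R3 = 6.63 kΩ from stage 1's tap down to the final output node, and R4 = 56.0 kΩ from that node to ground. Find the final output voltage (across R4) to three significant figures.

Stage 2 presents R3+R4 = 62.63 kΩ as a load on stage 1's tap.
Stage 1's lower leg becomes R2‖(R3+R4) = 12.10 kΩ, so V_mid = 27.2 × 12.10/20.58 = 15.99 V.
Stage 2 is itself unloaded: V_out = V_mid × R4/(R3+R4) = 15.99 × 56.0/62.63 = 14.3 V.

V_out ≈ 14.3 V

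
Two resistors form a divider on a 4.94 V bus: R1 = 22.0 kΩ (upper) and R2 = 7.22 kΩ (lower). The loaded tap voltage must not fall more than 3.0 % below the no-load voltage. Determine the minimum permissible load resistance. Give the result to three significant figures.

R_L(min) ≈ 176 kΩ

Output resistance R_th = R1‖R2 = (22.0 × 7.22)/29.22 = 5.436 kΩ.
The fractional drop is R_th/(R_th + R_L); requiring this ≤ 0.0300 gives R_L ≥ R_th(1/0.0300 − 1) = 5.436 × 32.33 = 176 kΩ.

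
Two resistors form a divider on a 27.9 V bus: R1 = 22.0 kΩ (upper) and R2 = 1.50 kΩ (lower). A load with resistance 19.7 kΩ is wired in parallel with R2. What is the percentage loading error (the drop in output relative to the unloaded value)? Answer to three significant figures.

6.65 %

The divider's output (Thévenin) resistance is R1‖R2 = 1.404 kΩ.
Fractional drop under load = R_th/(R_th + R_L) = 1.404 / (1.404 + 19.7) = 0.06654.
So the output falls by 6.65 %.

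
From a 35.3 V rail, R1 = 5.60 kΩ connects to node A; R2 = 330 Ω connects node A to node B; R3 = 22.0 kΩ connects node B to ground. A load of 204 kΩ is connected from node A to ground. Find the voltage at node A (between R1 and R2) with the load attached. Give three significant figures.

V ≈ 27.6 V

Below node A the series string R2+R3 = 22330 Ω sits in parallel with the 204000 Ω load: 20130 Ω.
V_A = 35.3 × 20130/(5600 + 20130) = 27.6 V.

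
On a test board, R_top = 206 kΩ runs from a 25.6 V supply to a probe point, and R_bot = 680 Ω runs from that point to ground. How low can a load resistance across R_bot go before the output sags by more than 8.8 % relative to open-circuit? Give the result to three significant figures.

Output resistance R_th = R_top‖R_bot = (206000 × 680)/206700 = 677.8 Ω.
The fractional drop is R_th/(R_th + R_L); requiring this ≤ 0.0880 gives R_L ≥ R_th(1/0.0880 − 1) = 677.8 × 10.36 = 7.02 kΩ.

R_L(min) ≈ 7.02 kΩ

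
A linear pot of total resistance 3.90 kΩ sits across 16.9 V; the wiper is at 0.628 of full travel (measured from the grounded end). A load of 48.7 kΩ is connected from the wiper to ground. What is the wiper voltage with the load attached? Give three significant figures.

The wiper splits the pot into (1−α)R = 1.451 kΩ above and αR = 2.449 kΩ below.
Lower section ‖ load = 2.332 kΩ.
V_wiper = 16.9 × 2.332/(1.451 + 2.332) = 10.4 V.

V ≈ 10.4 V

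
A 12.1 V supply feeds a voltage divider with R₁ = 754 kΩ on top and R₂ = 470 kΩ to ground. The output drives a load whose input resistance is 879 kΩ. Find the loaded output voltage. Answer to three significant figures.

The load sits in parallel with R₂: R₂‖R_L = (470 × 879) / (470 + 879) = 306.2 kΩ.
V_out = 12.1 × 306.2 / (754 + 306.2) = 12.1 × 306.2/1060 = 3.50 V.
(Unloaded it would have been 4.65 V.)

V_out ≈ 3.50 V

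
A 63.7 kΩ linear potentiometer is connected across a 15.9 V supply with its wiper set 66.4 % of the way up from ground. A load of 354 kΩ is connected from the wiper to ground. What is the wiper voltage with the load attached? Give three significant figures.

The wiper splits the pot into (1−α)R = 21.40 kΩ above and αR = 42.30 kΩ below.
Lower section ‖ load = 37.78 kΩ.
V_wiper = 15.9 × 37.78/(21.40 + 37.78) = 10.2 V.

V ≈ 10.2 V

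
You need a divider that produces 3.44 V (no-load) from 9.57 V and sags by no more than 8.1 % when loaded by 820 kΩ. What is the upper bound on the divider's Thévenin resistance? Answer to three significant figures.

Loading drop = R_th/(R_th + R_L) ≤ 0.0810, so R_th ≤ R_L · ε/(1−ε) = 820 kΩ × 0.0810/0.9190 = 72.3 kΩ.

R_th ≤ 72.3 kΩ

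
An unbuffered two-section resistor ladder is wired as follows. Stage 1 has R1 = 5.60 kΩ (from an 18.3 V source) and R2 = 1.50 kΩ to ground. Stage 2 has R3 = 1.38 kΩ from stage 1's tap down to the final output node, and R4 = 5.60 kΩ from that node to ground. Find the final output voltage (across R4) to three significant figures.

Stage 2 presents R3+R4 = 6.980 kΩ as a load on stage 1's tap.
Stage 1's lower leg becomes R2‖(R3+R4) = 1.235 kΩ, so V_mid = 18.3 × 1.235/6.835 = 3.306 V.
Stage 2 is itself unloaded: V_out = V_mid × R4/(R3+R4) = 3.306 × 5.60/6.980 = 2.65 V.

V_out ≈ 2.65 V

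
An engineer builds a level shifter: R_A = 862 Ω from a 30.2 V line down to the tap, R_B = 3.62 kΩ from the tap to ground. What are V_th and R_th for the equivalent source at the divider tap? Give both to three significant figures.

V_th = 24.4 V, R_th = 696 Ω

V_th is the open-circuit tap voltage: 30.2 × 3620/(862 + 3620) = 24.4 V.
With the supply zeroed, R_A and R_B appear in parallel from the tap: R_th = R_A‖R_B = (862 × 3620)/4482 = 696 Ω.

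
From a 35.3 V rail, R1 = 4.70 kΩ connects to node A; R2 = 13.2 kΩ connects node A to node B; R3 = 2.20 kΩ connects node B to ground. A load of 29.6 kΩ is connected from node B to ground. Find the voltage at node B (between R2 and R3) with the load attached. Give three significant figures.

V ≈ 3.62 V

At node B, R3 is in parallel with the load: R3‖R_L = 2.048 kΩ.
Below node A the resistance is R2 + (R3‖R_L) = 15.25 kΩ, so V_A = 35.3 × 15.25/19.95 = 26.98 V.
Then V_B = V_A × (R3‖R_L)/(R2 + R3‖R_L) = 26.98 × 2.048/15.25 = 3.62 V.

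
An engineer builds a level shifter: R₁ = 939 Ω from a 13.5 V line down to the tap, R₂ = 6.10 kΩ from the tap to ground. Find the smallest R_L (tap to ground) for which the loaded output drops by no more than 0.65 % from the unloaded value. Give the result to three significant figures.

R_L(min) ≈ 124 kΩ

Output resistance R_th = R₁‖R₂ = (939 × 6100)/7039 = 813.7 Ω.
The fractional drop is R_th/(R_th + R_L); requiring this ≤ 0.00650 gives R_L ≥ R_th(1/0.00650 − 1) = 813.7 × 152.8 = 124 kΩ.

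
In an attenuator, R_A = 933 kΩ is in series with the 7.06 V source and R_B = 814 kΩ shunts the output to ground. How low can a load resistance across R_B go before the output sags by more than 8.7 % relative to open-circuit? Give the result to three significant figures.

Output resistance R_th = R_A‖R_B = (933 × 814)/1747 = 434.7 kΩ.
The fractional drop is R_th/(R_th + R_L); requiring this ≤ 0.0870 gives R_L ≥ R_th(1/0.0870 − 1) = 434.7 × 10.49 = 4.56 MΩ.

R_L(min) ≈ 4.56 MΩ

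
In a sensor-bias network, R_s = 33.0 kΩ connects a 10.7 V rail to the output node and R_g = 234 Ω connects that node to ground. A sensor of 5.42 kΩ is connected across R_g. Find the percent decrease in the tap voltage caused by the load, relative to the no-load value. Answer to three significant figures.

4.11 %

The divider's output (Thévenin) resistance is R_s‖R_g = 232.4 Ω.
Fractional drop under load = R_th/(R_th + R_L) = 232.4 / (232.4 + 5420) = 0.04111.
So the output falls by 4.11 %.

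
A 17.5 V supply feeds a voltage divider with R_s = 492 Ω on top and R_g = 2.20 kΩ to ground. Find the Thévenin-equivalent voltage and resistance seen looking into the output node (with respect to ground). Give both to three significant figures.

V_th is the open-circuit tap voltage: 17.5 × 2200/(492 + 2200) = 14.3 V.
With the supply zeroed, R_s and R_g appear in parallel from the tap: R_th = R_s‖R_g = (492 × 2200)/2692 = 402 Ω.

V_th = 14.3 V, R_th = 402 Ω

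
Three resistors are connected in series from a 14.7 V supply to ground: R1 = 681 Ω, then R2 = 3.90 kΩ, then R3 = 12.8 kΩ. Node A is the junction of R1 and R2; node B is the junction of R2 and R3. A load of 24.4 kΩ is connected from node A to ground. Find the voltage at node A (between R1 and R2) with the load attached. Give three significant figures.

Below node A the series string R2+R3 = 16700 Ω sits in parallel with the 24400 Ω load: 9914 Ω.
V_A = 14.7 × 9914/(681 + 9914) = 13.8 V.

V ≈ 13.8 V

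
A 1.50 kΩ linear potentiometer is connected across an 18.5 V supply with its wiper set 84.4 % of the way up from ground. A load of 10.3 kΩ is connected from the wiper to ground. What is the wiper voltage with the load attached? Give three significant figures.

The wiper splits the pot into (1−α)R = 234.0 Ω above and αR = 1266 Ω below.
Lower section ‖ load = 1127 Ω.
V_wiper = 18.5 × 1127/(234.0 + 1127) = 15.3 V.

V ≈ 15.3 V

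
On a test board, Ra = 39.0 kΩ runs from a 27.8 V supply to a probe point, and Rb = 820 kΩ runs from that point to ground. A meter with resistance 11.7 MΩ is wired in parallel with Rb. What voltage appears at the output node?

The load sits in parallel with Rb: Rb‖R_L = (820 × 11700) / (820 + 11700) = 766.3 kΩ.
V_out = 27.8 × 766.3 / (39.0 + 766.3) = 27.8 × 766.3/805.3 = 26.5 V.

V_out ≈ 26.5 V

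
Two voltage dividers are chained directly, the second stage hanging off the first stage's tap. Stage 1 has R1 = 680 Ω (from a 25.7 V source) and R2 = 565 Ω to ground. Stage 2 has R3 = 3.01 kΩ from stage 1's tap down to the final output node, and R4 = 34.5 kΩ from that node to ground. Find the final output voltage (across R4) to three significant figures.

V_out ≈ 10.6 V

Stage 2 presents R3+R4 = 37510 Ω as a load on stage 1's tap.
Stage 1's lower leg becomes R2‖(R3+R4) = 556.6 Ω, so V_mid = 25.7 × 556.6/1237 = 11.57 V.
Stage 2 is itself unloaded: V_out = V_mid × R4/(R3+R4) = 11.57 × 34500/37510 = 10.6 V.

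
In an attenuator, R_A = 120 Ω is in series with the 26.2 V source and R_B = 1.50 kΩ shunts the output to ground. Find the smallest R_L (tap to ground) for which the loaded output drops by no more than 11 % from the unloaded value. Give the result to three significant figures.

R_L(min) ≈ 899 Ω

Output resistance R_th = R_A‖R_B = (120 × 1500)/1620 = 111.1 Ω.
The fractional drop is R_th/(R_th + R_L); requiring this ≤ 0.110 gives R_L ≥ R_th(1/0.110 − 1) = 111.1 × 8.091 = 899 Ω.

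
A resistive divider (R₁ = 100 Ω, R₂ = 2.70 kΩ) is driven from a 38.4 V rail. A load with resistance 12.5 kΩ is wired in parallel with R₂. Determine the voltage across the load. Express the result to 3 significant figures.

V_out ≈ 36.7 V

The load sits in parallel with R₂: R₂‖R_L = (2700 × 12500) / (2700 + 12500) = 2220 Ω.
V_out = 38.4 × 2220 / (100 + 2220) = 38.4 × 2220/2320 = 36.7 V.
(Unloaded it would have been 37.0 V.)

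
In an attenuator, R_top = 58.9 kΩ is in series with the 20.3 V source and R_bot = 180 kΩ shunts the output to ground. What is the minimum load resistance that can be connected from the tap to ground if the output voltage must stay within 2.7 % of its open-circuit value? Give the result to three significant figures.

Output resistance R_th = R_top‖R_bot = (58.9 × 180)/238.9 = 44.38 kΩ.
The fractional drop is R_th/(R_th + R_L); requiring this ≤ 0.0270 gives R_L ≥ R_th(1/0.0270 − 1) = 44.38 × 36.04 = 1.60 MΩ.

R_L(min) ≈ 1.60 MΩ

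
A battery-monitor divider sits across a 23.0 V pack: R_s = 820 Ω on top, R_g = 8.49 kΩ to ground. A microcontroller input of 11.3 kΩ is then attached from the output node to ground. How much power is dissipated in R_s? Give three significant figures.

Total resistance from the source is R_s + (R_g‖R_L) = 5668 Ω, so I = 23.0/5668 Ω = 4.058 mA.
P = I²·R_s = (4.058 mA)² × 820 Ω = 13.5 mW.

P ≈ 13.5 mW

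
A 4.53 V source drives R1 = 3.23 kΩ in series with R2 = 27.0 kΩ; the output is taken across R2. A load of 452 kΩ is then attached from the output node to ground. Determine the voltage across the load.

The load sits in parallel with R2: R2‖R_L = (27.0 × 452) / (27.0 + 452) = 25.48 kΩ.
V_out = 4.53 × 25.48 / (3.23 + 25.48) = 4.53 × 25.48/28.71 = 4.02 V.
(Unloaded it would have been 4.05 V.)

V_out ≈ 4.02 V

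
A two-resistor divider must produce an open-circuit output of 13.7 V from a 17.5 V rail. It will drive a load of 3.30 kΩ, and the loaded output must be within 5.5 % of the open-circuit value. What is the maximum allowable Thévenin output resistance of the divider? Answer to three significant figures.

Loading drop = R_th/(R_th + R_L) ≤ 0.0550, so R_th ≤ R_L · ε/(1−ε) = 3.30 kΩ × 0.0550/0.9450 = 192 Ω.

R_th ≤ 192 Ω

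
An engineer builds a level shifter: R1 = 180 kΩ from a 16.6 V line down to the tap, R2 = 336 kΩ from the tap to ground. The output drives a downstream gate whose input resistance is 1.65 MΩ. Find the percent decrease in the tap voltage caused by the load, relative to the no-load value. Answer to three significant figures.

6.63 %

The divider's output (Thévenin) resistance is R1‖R2 = 117.2 kΩ.
Fractional drop under load = R_th/(R_th + R_L) = 117.2 / (117.2 + 1650) = 0.06632.
So the output falls by 6.63 %.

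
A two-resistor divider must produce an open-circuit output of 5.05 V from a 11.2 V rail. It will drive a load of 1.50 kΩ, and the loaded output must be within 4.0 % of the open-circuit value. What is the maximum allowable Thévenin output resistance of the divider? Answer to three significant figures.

R_th ≤ 62.5 Ω

Loading drop = R_th/(R_th + R_L) ≤ 0.0400, so R_th ≤ R_L · ε/(1−ε) = 1.50 kΩ × 0.0400/0.9600 = 62.5 Ω.
(Any R1, R2 with R2/(R1+R2) = 0.451 and R1‖R2 ≤ 62.5 Ω will meet the spec.)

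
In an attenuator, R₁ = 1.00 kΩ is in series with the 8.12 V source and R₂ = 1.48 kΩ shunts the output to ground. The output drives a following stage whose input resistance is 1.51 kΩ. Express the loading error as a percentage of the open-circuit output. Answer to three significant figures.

Unloaded V = 8.12 × 1.48/2.480 = 4.846 V.
Loaded: R₂‖R_L = 0.7474 kΩ, giving V = 8.12 × 0.7474/1.747 = 3.473 V.
Drop = (4.846 − 3.473) / 4.846 = 28.3 %.

28.3 %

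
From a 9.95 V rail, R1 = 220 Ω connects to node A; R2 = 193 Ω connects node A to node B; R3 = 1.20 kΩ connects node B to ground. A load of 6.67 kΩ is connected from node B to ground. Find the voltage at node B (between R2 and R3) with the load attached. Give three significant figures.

V ≈ 7.08 V

At node B, R3 is in parallel with the load: R3‖R_L = 1017 Ω.
Below node A the resistance is R2 + (R3‖R_L) = 1210 Ω, so V_A = 9.95 × 1210/1430 = 8.419 V.
Then V_B = V_A × (R3‖R_L)/(R2 + R3‖R_L) = 8.419 × 1017/1210 = 7.08 V.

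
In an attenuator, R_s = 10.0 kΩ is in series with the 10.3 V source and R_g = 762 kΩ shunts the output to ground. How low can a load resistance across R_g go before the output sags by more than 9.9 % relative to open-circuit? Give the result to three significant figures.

R_L(min) ≈ 89.8 kΩ

Output resistance R_th = R_s‖R_g = (10.0 × 762)/772.0 = 9.870 kΩ.
The fractional drop is R_th/(R_th + R_L); requiring this ≤ 0.0990 gives R_L ≥ R_th(1/0.0990 − 1) = 9.870 × 9.101 = 89.8 kΩ.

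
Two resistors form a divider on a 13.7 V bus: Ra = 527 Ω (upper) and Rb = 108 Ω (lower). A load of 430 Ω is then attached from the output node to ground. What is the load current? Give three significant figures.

Rb‖R_L = 86.32 Ω; V_out = 13.7 × 86.32/613.3 = 1.928 V.
I_L = V_out / R_L = 1.928 / 430 Ω = 4.48 mA.

I_L ≈ 4.48 mA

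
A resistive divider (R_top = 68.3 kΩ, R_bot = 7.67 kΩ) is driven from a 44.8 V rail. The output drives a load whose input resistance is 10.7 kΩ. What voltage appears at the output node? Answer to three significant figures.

The load sits in parallel with R_bot: R_bot‖R_L = (7.67 × 10.7) / (7.67 + 10.7) = 4.468 kΩ.
V_out = 44.8 × 4.468 / (68.3 + 4.468) = 44.8 × 4.468/72.77 = 2.75 V.
(Unloaded it would have been 4.52 V.)

V_out ≈ 2.75 V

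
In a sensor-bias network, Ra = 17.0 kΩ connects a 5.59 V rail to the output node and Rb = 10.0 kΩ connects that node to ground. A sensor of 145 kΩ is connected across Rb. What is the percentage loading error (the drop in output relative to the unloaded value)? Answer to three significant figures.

4.16 %

The divider's output (Thévenin) resistance is Ra‖Rb = 6.296 kΩ.
Fractional drop under load = R_th/(R_th + R_L) = 6.296 / (6.296 + 145) = 0.04162.
So the output falls by 4.16 %.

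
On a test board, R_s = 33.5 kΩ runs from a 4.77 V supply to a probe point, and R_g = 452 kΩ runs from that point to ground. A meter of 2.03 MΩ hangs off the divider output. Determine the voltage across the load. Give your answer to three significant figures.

V_out ≈ 4.37 V

The load sits in parallel with R_g: R_g‖R_L = (452 × 2030) / (452 + 2030) = 369.7 kΩ.
V_out = 4.77 × 369.7 / (33.5 + 369.7) = 4.77 × 369.7/403.2 = 4.37 V.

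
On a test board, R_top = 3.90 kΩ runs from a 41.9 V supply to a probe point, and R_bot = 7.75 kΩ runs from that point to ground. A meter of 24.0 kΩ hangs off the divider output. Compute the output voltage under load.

V_out ≈ 25.2 V

The load sits in parallel with R_bot: R_bot‖R_L = (7.75 × 24.0) / (7.75 + 24.0) = 5.858 kΩ.
V_out = 41.9 × 5.858 / (3.90 + 5.858) = 41.9 × 5.858/9.758 = 25.2 V.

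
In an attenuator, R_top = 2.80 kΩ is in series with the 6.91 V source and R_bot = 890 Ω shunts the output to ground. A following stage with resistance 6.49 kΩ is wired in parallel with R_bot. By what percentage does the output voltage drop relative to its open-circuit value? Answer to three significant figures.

9.43 %

The divider's output (Thévenin) resistance is R_top‖R_bot = 675.3 Ω.
Fractional drop under load = R_th/(R_th + R_L) = 675.3 / (675.3 + 6490) = 0.09425.
So the output falls by 9.43 %.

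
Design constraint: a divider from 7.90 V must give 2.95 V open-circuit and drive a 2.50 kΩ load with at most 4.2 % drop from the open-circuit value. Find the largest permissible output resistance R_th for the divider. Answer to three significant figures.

Loading drop = R_th/(R_th + R_L) ≤ 0.0420, so R_th ≤ R_L · ε/(1−ε) = 2.50 kΩ × 0.0420/0.9580 = 110 Ω.

R_th ≤ 110 Ω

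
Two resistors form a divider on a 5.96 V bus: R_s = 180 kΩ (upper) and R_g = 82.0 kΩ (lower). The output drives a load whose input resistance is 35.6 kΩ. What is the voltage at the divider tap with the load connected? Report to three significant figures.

V_out ≈ 0.722 V

The load sits in parallel with R_g: R_g‖R_L = (82.0 × 35.6) / (82.0 + 35.6) = 24.82 kΩ.
V_out = 5.96 × 24.82 / (180 + 24.82) = 5.96 × 24.82/204.8 = 0.722 V.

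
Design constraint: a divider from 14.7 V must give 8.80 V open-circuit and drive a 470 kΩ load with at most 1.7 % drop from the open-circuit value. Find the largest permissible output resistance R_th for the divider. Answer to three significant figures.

R_th ≤ 8.13 kΩ

Loading drop = R_th/(R_th + R_L) ≤ 0.0170, so R_th ≤ R_L · ε/(1−ε) = 470 kΩ × 0.0170/0.9830 = 8.13 kΩ.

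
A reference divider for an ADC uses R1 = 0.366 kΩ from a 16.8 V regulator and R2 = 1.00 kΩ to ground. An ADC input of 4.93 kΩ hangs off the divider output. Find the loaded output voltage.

V_out ≈ 11.7 V

The load sits in parallel with R2: R2‖R_L = (1000 × 4930) / (1000 + 4930) = 831.4 Ω.
V_out = 16.8 × 831.4 / (366 + 831.4) = 16.8 × 831.4/1197 = 11.7 V.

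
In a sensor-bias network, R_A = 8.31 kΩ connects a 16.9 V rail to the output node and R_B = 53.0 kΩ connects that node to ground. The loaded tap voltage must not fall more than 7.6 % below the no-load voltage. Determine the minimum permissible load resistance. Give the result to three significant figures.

R_L(min) ≈ 87.3 kΩ

Output resistance R_th = R_A‖R_B = (8.31 × 53.0)/61.31 = 7.184 kΩ.
The fractional drop is R_th/(R_th + R_L); requiring this ≤ 0.0760 gives R_L ≥ R_th(1/0.0760 − 1) = 7.184 × 12.16 = 87.3 kΩ.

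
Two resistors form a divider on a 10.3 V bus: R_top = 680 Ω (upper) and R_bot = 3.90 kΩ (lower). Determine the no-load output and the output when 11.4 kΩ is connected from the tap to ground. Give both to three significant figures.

Open-circuit: V = 10.3 × 3900/(680 + 3900) = 8.77 V.
With the load, R_bot becomes R_bot‖R_L = 2906 Ω, so V = 10.3 × 2906/3586 = 8.35 V.

Unloaded: 8.77 V; loaded: 8.35 V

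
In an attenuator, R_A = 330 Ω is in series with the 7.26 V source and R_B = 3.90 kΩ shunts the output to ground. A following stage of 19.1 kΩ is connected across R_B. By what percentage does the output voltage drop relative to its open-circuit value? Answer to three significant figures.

The divider's output (Thévenin) resistance is R_A‖R_B = 304.3 Ω.
Fractional drop under load = R_th/(R_th + R_L) = 304.3 / (304.3 + 19100) = 0.01568.
So the output falls by 1.57 %.

1.57 %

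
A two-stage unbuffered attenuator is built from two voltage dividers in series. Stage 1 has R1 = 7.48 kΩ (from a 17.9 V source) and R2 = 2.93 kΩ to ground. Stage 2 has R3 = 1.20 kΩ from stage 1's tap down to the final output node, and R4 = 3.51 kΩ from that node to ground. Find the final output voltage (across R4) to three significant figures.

V_out ≈ 2.59 V

Stage 2 presents R3+R4 = 4.710 kΩ as a load on stage 1's tap.
Stage 1's lower leg becomes R2‖(R3+R4) = 1.806 kΩ, so V_mid = 17.9 × 1.806/9.286 = 3.482 V.
Stage 2 is itself unloaded: V_out = V_mid × R4/(R3+R4) = 3.482 × 3.51/4.710 = 2.59 V.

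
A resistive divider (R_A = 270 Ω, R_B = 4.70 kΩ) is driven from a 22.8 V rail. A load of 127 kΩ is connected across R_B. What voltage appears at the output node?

V_out ≈ 21.5 V

The load sits in parallel with R_B: R_B‖R_L = (4700 × 127000) / (4700 + 127000) = 4532 Ω.
V_out = 22.8 × 4532 / (270 + 4532) = 22.8 × 4532/4802 = 21.5 V.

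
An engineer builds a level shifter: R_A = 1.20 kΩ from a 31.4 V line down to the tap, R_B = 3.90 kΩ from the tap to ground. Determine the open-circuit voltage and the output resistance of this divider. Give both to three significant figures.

V_th is the open-circuit tap voltage: 31.4 × 3.90/(1.20 + 3.90) = 24.0 V.
With the supply zeroed, R_A and R_B appear in parallel from the tap: R_th = R_A‖R_B = (1.20 × 3.90)/5.100 = 918 Ω.

V_th = 24.0 V, R_th = 918 Ω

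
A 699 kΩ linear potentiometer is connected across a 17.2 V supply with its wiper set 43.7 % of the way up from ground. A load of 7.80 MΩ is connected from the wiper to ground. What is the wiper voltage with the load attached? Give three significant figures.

The wiper splits the pot into (1−α)R = 393.5 kΩ above and αR = 305.5 kΩ below.
Lower section ‖ load = 294.0 kΩ.
V_wiper = 17.2 × 294.0/(393.5 + 294.0) = 7.35 V.

V ≈ 7.35 V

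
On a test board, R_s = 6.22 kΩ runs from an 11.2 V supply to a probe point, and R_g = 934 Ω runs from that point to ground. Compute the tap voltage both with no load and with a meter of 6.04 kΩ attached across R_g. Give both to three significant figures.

Unloaded: 1.46 V; loaded: 1.29 V

Open-circuit: V = 11.2 × 934/(6220 + 934) = 1.46 V.
With the load, R_g becomes R_g‖R_L = 808.9 Ω, so V = 11.2 × 808.9/7029 = 1.29 V.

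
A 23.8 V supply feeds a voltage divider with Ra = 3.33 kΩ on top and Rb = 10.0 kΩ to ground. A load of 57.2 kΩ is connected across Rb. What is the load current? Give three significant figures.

I_L ≈ 0.299 mA

Rb‖R_L = 8.512 kΩ; V_out = 23.8 × 8.512/11.84 = 17.11 V.
I_L = V_out / R_L = 17.11 / 57.2 kΩ = 0.299 mA.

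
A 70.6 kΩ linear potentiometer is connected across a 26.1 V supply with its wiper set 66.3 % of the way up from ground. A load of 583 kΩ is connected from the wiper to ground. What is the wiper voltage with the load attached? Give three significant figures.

The wiper splits the pot into (1−α)R = 23.79 kΩ above and αR = 46.81 kΩ below.
Lower section ‖ load = 43.33 kΩ.
V_wiper = 26.1 × 43.33/(23.79 + 43.33) = 16.8 V.

V ≈ 16.8 V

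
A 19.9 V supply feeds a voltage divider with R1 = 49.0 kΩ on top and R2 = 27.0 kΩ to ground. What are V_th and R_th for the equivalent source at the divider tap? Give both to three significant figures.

V_th = 7.07 V, R_th = 17.4 kΩ

V_th is the open-circuit tap voltage: 19.9 × 27.0/(49.0 + 27.0) = 7.07 V.
With the supply zeroed, R1 and R2 appear in parallel from the tap: R_th = R1‖R2 = (49.0 × 27.0)/76.00 = 17.4 kΩ.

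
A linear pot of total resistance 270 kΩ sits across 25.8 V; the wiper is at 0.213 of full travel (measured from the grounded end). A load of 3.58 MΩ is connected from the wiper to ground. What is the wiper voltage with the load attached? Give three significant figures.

The wiper splits the pot into (1−α)R = 212.5 kΩ above and αR = 57.51 kΩ below.
Lower section ‖ load = 56.60 kΩ.
V_wiper = 25.8 × 56.60/(212.5 + 56.60) = 5.43 V.

V ≈ 5.43 V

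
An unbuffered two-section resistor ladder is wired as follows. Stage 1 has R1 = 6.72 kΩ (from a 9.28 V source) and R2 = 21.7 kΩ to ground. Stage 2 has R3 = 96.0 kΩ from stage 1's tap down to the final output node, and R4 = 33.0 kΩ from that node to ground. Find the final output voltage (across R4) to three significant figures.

V_out ≈ 1.74 V

Stage 2 presents R3+R4 = 129.0 kΩ as a load on stage 1's tap.
Stage 1's lower leg becomes R2‖(R3+R4) = 18.58 kΩ, so V_mid = 9.28 × 18.58/25.30 = 6.815 V.
Stage 2 is itself unloaded: V_out = V_mid × R4/(R3+R4) = 6.815 × 33.0/129.0 = 1.74 V.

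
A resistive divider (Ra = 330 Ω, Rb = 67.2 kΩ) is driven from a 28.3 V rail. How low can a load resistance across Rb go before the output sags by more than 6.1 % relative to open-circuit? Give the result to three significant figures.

Output resistance R_th = Ra‖Rb = (330 × 67200)/67530 = 328.4 Ω.
The fractional drop is R_th/(R_th + R_L); requiring this ≤ 0.0610 gives R_L ≥ R_th(1/0.0610 − 1) = 328.4 × 15.39 = 5.06 kΩ.

R_L(min) ≈ 5.06 kΩ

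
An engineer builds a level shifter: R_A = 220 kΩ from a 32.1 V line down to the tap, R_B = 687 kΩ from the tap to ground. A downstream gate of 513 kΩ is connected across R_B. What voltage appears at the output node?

V_out ≈ 18.4 V

The load sits in parallel with R_B: R_B‖R_L = (687 × 513) / (687 + 513) = 293.7 kΩ.
V_out = 32.1 × 293.7 / (220 + 293.7) = 32.1 × 293.7/513.7 = 18.4 V.
(Unloaded it would have been 24.3 V.)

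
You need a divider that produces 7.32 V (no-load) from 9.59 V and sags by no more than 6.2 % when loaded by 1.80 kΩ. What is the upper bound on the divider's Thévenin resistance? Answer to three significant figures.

Loading drop = R_th/(R_th + R_L) ≤ 0.0620, so R_th ≤ R_L · ε/(1−ε) = 1.80 kΩ × 0.0620/0.9380 = 119 Ω.
(Any R1, R2 with R2/(R1+R2) = 0.763 and R1‖R2 ≤ 119 Ω will meet the spec.)

R_th ≤ 119 Ω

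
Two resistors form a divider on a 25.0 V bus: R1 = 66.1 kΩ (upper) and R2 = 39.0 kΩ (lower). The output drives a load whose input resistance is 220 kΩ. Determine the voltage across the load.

V_out ≈ 8.35 V

The load sits in parallel with R2: R2‖R_L = (39.0 × 220) / (39.0 + 220) = 33.13 kΩ.
V_out = 25.0 × 33.13 / (66.1 + 33.13) = 25.0 × 33.13/99.23 = 8.35 V.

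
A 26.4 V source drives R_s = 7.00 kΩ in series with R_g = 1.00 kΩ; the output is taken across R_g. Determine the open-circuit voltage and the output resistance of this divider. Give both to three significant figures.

V_th is the open-circuit tap voltage: 26.4 × 1.00/(7.00 + 1.00) = 3.30 V.
With the supply zeroed, R_s and R_g appear in parallel from the tap: R_th = R_s‖R_g = (7.00 × 1.00)/8.000 = 875 Ω.

V_th = 3.30 V, R_th = 875 Ω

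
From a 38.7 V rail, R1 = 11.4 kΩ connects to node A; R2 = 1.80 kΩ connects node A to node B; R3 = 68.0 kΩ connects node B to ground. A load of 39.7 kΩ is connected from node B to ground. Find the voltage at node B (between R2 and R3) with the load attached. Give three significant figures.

At node B, R3 is in parallel with the load: R3‖R_L = 25.07 kΩ.
Below node A the resistance is R2 + (R3‖R_L) = 26.87 kΩ, so V_A = 38.7 × 26.87/38.27 = 27.17 V.
Then V_B = V_A × (R3‖R_L)/(R2 + R3‖R_L) = 27.17 × 25.07/26.87 = 25.4 V.

V ≈ 25.4 V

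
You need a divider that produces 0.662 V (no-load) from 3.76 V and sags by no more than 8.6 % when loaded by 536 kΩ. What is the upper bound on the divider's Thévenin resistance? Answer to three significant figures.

R_th ≤ 50.4 kΩ

Loading drop = R_th/(R_th + R_L) ≤ 0.0860, so R_th ≤ R_L · ε/(1−ε) = 536 kΩ × 0.0860/0.9140 = 50.4 kΩ.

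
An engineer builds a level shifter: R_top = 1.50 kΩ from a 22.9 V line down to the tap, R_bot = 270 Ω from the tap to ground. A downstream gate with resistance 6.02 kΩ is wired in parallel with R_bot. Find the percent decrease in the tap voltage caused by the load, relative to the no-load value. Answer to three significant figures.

The divider's output (Thévenin) resistance is R_top‖R_bot = 228.8 Ω.
Fractional drop under load = R_th/(R_th + R_L) = 228.8 / (228.8 + 6020) = 0.03662.
So the output falls by 3.66 %.

3.66 %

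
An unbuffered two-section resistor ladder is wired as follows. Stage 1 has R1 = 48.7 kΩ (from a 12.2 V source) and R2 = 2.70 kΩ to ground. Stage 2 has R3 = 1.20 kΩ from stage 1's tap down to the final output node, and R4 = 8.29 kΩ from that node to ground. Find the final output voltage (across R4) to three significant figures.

Stage 2 presents R3+R4 = 9.490 kΩ as a load on stage 1's tap.
Stage 1's lower leg becomes R2‖(R3+R4) = 2.102 kΩ, so V_mid = 12.2 × 2.102/50.80 = 0.5048 V.
Stage 2 is itself unloaded: V_out = V_mid × R4/(R3+R4) = 0.5048 × 8.29/9.490 = 0.441 V.

V_out ≈ 0.441 V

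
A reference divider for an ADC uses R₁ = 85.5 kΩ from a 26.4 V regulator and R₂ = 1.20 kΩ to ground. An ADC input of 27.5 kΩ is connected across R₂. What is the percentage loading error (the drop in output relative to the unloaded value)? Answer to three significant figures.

4.13 %

The divider's output (Thévenin) resistance is R₁‖R₂ = 1.183 kΩ.
Fractional drop under load = R_th/(R_th + R_L) = 1.183 / (1.183 + 27.5) = 0.04126.
So the output falls by 4.13 %.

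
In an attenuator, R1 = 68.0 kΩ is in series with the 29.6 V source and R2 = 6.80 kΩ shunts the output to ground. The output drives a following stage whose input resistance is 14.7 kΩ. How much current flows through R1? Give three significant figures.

R2‖R_L = 4.649 kΩ, so the source sees R1 + R2‖R_L = 72.65 kΩ.
I = 29.6 V / 72.65 kΩ = 0.407 mA.

I ≈ 0.407 mA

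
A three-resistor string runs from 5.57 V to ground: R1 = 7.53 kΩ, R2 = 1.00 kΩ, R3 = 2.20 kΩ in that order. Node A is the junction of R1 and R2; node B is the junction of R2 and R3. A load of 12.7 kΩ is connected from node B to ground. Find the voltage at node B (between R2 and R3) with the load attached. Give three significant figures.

At node B, R3 is in parallel with the load: R3‖R_L = 1.875 kΩ.
Below node A the resistance is R2 + (R3‖R_L) = 2.875 kΩ, so V_A = 5.57 × 2.875/10.41 = 1.539 V.
Then V_B = V_A × (R3‖R_L)/(R2 + R3‖R_L) = 1.539 × 1.875/2.875 = 1.00 V.

V ≈ 1.00 V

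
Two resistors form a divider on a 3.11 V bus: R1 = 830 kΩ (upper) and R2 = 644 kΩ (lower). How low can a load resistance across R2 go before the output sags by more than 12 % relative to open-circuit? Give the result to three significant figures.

R_L(min) ≈ 2.66 MΩ

Output resistance R_th = R1‖R2 = (830 × 644)/1474 = 362.6 kΩ.
The fractional drop is R_th/(R_th + R_L); requiring this ≤ 0.120 gives R_L ≥ R_th(1/0.120 − 1) = 362.6 × 7.333 = 2.66 MΩ.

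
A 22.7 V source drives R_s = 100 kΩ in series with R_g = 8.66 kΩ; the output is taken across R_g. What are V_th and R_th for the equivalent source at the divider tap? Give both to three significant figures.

V_th = 1.81 V, R_th = 7.97 kΩ

V_th is the open-circuit tap voltage: 22.7 × 8.66/(100 + 8.66) = 1.81 V.
With the supply zeroed, R_s and R_g appear in parallel from the tap: R_th = R_s‖R_g = (100 × 8.66)/108.7 = 7.97 kΩ.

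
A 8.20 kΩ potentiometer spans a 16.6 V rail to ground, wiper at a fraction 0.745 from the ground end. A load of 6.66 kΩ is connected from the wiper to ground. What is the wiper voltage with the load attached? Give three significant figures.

V ≈ 10.0 V

The wiper splits the pot into (1−α)R = 2.091 kΩ above and αR = 6.109 kΩ below.
Lower section ‖ load = 3.186 kΩ.
V_wiper = 16.6 × 3.186/(2.091 + 3.186) = 10.0 V.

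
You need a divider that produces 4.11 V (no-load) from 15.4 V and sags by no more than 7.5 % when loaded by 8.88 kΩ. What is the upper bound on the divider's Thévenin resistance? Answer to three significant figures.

R_th ≤ 720 Ω

Loading drop = R_th/(R_th + R_L) ≤ 0.0750, so R_th ≤ R_L · ε/(1−ε) = 8.88 kΩ × 0.0750/0.9250 = 720 Ω.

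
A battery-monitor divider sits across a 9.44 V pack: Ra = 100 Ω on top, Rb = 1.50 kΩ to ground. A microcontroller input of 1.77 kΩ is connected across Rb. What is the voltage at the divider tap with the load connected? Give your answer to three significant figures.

V_out ≈ 8.40 V

The load sits in parallel with Rb: Rb‖R_L = (1500 × 1770) / (1500 + 1770) = 811.9 Ω.
V_out = 9.44 × 811.9 / (100 + 811.9) = 9.44 × 811.9/911.9 = 8.40 V.
(Unloaded it would have been 8.85 V.)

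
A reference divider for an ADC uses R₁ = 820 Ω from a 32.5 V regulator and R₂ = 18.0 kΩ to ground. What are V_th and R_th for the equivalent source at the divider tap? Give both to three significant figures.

V_th is the open-circuit tap voltage: 32.5 × 18000/(820 + 18000) = 31.1 V.
With the supply zeroed, R₁ and R₂ appear in parallel from the tap: R_th = R₁‖R₂ = (820 × 18000)/18820 = 784 Ω.

V_th = 31.1 V, R_th = 784 Ω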